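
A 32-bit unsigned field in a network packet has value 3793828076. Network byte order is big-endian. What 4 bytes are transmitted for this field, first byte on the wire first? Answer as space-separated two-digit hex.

E2 21 38 EC

3793828076 in hexadecimal, padded to 32 bits, is 0xE22138EC.
Split into bytes (most-significant first): E2 21 38 EC.
In big-endian order the high byte comes first in memory.
So the memory order matches the most-significant-first order: E2 21 38 EC.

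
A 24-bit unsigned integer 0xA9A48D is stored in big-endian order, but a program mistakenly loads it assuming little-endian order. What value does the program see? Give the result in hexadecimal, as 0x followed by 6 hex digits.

0x8DA4A9

Stored big-endian, the bytes at ascending addresses are A9 A4 8D.
Read back as little-endian, the first byte is least significant, giving 0x8DA4A9.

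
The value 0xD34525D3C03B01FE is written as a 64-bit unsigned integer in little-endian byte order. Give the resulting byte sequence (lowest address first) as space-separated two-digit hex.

Split into bytes (most-significant first): D3 45 25 D3 C0 3B 01 FE.
Little-endian: lowest address holds the least-significant byte.
So at ascending addresses the bytes are FE 01 3B C0 D3 25 45 D3.

FE 01 3B C0 D3 25 45 D3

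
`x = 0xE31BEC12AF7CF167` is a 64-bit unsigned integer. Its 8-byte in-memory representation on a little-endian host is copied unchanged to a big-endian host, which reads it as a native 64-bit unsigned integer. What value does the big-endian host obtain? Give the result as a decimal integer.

Stored little-endian, the bytes at ascending addresses are 67 F1 7C AF 12 EC 1B E3.
Read back as big-endian, the last byte is least significant, giving 0x67F17CAF12EC1BE3.
0x67F17CAF12EC1BE3 = 7489904746672430051.

7489904746672430051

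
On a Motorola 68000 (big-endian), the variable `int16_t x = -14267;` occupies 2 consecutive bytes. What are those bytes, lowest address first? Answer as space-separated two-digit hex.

C8 45

Two's complement of -14267 in 16 bits: 14267 = 0x37BB; invert → 0xC844; add 1 → 0xC845.
Split into bytes (most-significant first): C8 45.
Big-endian: lowest address holds the most-significant byte.
So the memory order matches the most-significant-first order: C8 45.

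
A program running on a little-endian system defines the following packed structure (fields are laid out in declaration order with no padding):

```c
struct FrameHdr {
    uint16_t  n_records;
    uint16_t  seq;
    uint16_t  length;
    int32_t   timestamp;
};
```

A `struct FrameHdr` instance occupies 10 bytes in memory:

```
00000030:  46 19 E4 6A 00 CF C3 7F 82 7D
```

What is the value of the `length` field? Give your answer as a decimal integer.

52992

`length` follows `n_records` (2 B), `seq` (2 B), so it starts at offset 2 + 2 = 4 and occupies 2 bytes.
Bytes at offsets 4..5: 00 CF.
Little-endian: lowest address holds the least-significant byte.
Reassemble most-significant byte first: CF 00 → 0xCF00.
0xCF00 = 52992.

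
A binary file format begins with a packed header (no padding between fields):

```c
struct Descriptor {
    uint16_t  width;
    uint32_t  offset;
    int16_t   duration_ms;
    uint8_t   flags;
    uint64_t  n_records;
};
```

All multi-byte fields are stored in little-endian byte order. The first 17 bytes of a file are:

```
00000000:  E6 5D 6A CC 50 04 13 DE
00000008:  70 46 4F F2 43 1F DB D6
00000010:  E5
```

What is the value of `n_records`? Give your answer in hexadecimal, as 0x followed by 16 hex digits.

`n_records` follows `width` (2 B), `offset` (4 B), `duration_ms` (2 B), `flags` (1 B), so it starts at offset 2 + 4 + 2 + 1 = 9 and occupies 8 bytes.
Bytes at offsets 9..16: 46 4F F2 43 1F DB D6 E5.
Little-endian stores the least-significant byte at the lowest address.
Reassemble most-significant byte first: E5 D6 DB 1F 43 F2 4F 46 → 0xE5D6DB1F43F24F46.

0xE5D6DB1F43F24F46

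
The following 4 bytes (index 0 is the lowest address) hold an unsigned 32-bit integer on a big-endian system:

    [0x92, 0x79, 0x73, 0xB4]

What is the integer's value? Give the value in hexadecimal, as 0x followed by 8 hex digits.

Big-endian stores the most-significant byte at the lowest address.
The bytes are already most-significant first: 0x927973B4.

0x927973B4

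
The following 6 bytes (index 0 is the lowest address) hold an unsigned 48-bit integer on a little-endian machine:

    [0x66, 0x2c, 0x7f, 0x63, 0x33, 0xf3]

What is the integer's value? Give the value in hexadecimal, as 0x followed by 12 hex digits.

Little-endian: lowest address holds the least-significant byte.
Reassemble most-significant byte first: F3 33 63 7F 2C 66 → 0xF333637F2C66.

0xF333637F2C66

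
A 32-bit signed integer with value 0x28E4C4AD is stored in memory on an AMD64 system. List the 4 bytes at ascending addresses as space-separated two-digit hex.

Split into bytes (most-significant first): 28 E4 C4 AD.
In little-endian order the low byte comes first in memory.
So at ascending addresses the bytes are AD C4 E4 28.

AD C4 E4 28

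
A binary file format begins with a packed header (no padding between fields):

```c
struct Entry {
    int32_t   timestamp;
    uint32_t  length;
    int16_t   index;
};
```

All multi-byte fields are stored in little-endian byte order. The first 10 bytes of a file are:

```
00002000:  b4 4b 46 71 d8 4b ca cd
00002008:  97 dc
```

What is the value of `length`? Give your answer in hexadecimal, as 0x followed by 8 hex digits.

0xCDCA4BD8

`length` follows `timestamp` (4 bytes), so it starts at byte offset 4 and occupies 4 bytes.
Bytes at offsets 4..7: D8 4B CA CD.
Little-endian stores the least-significant byte at the lowest address.
Reassemble most-significant byte first: CD CA 4B D8 → 0xCDCA4BD8.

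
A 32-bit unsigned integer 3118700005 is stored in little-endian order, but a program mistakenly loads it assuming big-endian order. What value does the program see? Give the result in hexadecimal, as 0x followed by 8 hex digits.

0xE595E3B9

3118700005 in 32-bit hexadecimal is 0xB9E395E5.
Stored little-endian, the bytes at ascending addresses are E5 95 E3 B9.
Read back as big-endian, the last byte is least significant, giving 0xE595E3B9.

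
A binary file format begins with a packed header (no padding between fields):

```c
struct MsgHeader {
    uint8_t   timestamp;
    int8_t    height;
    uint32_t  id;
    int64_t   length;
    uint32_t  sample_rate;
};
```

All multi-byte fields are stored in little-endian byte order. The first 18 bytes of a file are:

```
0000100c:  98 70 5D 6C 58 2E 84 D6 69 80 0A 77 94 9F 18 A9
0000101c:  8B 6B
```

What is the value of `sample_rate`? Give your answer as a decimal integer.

`sample_rate` follows `timestamp` (1 B), `height` (1 B), `id` (4 B), `length` (8 B), so it starts at offset 1 + 1 + 4 + 8 = 14 and occupies 4 bytes.
Bytes at offsets 14..17: 18 A9 8B 6B.
Little-endian stores the least-significant byte at the lowest address.
Reassemble most-significant byte first: 6B 8B A9 18 → 0x6B8BA918.
0x6B8BA918 = 1804314904.

1804314904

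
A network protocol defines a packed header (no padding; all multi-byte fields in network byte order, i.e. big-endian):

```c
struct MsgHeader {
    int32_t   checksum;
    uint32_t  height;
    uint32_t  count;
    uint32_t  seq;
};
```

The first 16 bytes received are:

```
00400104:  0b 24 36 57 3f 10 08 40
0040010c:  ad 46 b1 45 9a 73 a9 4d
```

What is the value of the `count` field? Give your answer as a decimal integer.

`count` follows `checksum` (4 B), `height` (4 B), so it starts at offset 4 + 4 = 8 and occupies 4 bytes.
Bytes at offsets 8..11: AD 46 B1 45.
Big-endian stores the most-significant byte at the lowest address.
The bytes are already most-significant first: 0xAD46B145.
0xAD46B145 = 2907091269.

2907091269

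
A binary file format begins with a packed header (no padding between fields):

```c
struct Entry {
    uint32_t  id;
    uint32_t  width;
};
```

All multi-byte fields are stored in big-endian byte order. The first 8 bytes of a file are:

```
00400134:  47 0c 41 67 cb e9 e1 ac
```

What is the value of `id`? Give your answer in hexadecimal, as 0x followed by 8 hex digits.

0x470C4167

`id` is the first field, at byte offset 0, occupying 4 bytes.
Bytes at offsets 0..3: 47 0C 41 67.
Big-endian: lowest address holds the most-significant byte.
The bytes are already most-significant first: 0x470C4167.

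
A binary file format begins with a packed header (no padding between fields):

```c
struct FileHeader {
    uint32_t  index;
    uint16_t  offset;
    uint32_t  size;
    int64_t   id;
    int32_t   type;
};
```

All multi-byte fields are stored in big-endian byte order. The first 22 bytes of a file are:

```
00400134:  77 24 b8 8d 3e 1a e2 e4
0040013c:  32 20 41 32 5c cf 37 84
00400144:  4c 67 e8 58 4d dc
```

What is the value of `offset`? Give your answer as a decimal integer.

`offset` follows `index` (4 bytes), so it starts at byte offset 4 and occupies 2 bytes.
Bytes at offsets 4..5: 3E 1A.
Big-endian stores the most-significant byte at the lowest address.
The bytes are already most-significant first: 0x3E1A.
0x3E1A = 15898.

15898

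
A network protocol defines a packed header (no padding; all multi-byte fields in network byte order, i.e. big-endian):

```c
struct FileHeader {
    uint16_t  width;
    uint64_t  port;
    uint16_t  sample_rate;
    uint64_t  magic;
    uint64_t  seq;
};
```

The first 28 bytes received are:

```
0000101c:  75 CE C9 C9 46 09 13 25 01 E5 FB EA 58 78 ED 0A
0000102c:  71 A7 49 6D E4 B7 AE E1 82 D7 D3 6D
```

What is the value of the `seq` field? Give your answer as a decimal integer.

16480833644971676525

`seq` follows `width` (2 B), `port` (8 B), `sample_rate` (2 B), `magic` (8 B), so it starts at offset 2 + 8 + 2 + 8 = 20 and occupies 8 bytes.
Bytes at offsets 20..27: E4 B7 AE E1 82 D7 D3 6D.
Big-endian: lowest address holds the most-significant byte.
The bytes are already most-significant first: 0xE4B7AEE182D7D36D.
0xE4B7AEE182D7D36D = 16480833644971676525.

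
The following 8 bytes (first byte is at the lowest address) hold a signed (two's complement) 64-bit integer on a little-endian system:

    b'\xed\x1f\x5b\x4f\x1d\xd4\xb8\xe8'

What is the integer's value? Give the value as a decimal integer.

-1677357638844997651

In little-endian order the low byte comes first in memory.
Reassemble most-significant byte first: E8 B8 D4 1D 4F 5B 1F ED → 0xE8B8D41D4F5B1FED.
Top bit is set, so as a signed 64-bit value this is 0xE8B8D41D4F5B1FED − 2^64 = -1677357638844997651.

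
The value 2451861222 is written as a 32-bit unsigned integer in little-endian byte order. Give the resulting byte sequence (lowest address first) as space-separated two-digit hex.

2451861222 in hexadecimal, padded to 32 bits, is 0x92246EE6.
Split into bytes (most-significant first): 92 24 6E E6.
Little-endian stores the least-significant byte at the lowest address.
So at ascending addresses the bytes are E6 6E 24 92.

E6 6E 24 92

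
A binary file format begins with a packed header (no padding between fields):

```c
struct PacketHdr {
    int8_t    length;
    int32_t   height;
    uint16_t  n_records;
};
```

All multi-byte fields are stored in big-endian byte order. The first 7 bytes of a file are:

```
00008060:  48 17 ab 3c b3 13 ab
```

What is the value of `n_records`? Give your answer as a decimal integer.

`n_records` follows `length` (1 B), `height` (4 B), so it starts at offset 1 + 4 = 5 and occupies 2 bytes.
Bytes at offsets 5..6: 13 AB.
In big-endian order the high byte comes first in memory.
The bytes are already most-significant first: 0x13AB.
0x13AB = 5035.

5035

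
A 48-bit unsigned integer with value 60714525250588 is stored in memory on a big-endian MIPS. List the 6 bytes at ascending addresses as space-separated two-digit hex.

60714525250588 in hexadecimal, padded to 48 bits, is 0x373833B5D41C.
Split into bytes (most-significant first): 37 38 33 B5 D4 1C.
Big-endian stores the most-significant byte at the lowest address.
So the memory order matches the most-significant-first order: 37 38 33 B5 D4 1C.

37 38 33 B5 D4 1C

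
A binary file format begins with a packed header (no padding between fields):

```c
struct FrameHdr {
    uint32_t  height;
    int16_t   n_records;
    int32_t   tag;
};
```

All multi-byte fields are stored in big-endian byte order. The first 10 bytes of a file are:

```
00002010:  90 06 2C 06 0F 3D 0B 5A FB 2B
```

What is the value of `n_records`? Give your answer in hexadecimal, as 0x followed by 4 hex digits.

0x0F3D

`n_records` follows `height` (4 bytes), so it starts at byte offset 4 and occupies 2 bytes.
Bytes at offsets 4..5: 0F 3D.
In big-endian order the high byte comes first in memory.
The bytes are already most-significant first: 0x0F3D.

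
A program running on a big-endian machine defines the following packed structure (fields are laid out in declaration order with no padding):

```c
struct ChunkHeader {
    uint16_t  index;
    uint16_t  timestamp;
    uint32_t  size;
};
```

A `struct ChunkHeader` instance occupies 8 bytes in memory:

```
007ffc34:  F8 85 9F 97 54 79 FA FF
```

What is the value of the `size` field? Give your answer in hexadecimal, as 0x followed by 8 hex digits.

`size` follows `index` (2 B), `timestamp` (2 B), so it starts at offset 2 + 2 = 4 and occupies 4 bytes.
Bytes at offsets 4..7: 54 79 FA FF.
In big-endian order the high byte comes first in memory.
The bytes are already most-significant first: 0x5479FAFF.

0x5479FAFF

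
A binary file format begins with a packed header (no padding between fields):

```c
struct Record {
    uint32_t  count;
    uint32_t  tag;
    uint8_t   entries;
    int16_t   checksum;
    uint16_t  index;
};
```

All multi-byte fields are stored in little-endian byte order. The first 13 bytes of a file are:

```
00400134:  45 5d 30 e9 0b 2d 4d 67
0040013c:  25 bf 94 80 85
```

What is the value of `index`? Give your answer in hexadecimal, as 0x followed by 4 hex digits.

0x8580

`index` follows `count` (4 B), `tag` (4 B), `entries` (1 B), `checksum` (2 B), so it starts at offset 4 + 4 + 1 + 2 = 11 and occupies 2 bytes.
Bytes at offsets 11..12: 80 85.
Little-endian stores the least-significant byte at the lowest address.
Reassemble most-significant byte first: 85 80 → 0x8580.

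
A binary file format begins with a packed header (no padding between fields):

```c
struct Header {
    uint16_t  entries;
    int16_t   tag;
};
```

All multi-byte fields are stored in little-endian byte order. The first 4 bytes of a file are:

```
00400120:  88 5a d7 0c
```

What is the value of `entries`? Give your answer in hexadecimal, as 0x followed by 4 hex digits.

`entries` is the first field, at byte offset 0, occupying 2 bytes.
Bytes at offsets 0..1: 88 5A.
Little-endian: lowest address holds the least-significant byte.
Reassemble most-significant byte first: 5A 88 → 0x5A88.

0x5A88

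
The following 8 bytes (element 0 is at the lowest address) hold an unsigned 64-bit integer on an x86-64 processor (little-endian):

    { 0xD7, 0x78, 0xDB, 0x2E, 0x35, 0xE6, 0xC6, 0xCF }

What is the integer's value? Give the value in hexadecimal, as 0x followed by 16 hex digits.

In little-endian order the low byte comes first in memory.
Reassemble most-significant byte first: CF C6 E6 35 2E DB 78 D7 → 0xCFC6E6352EDB78D7.

0xCFC6E6352EDB78D7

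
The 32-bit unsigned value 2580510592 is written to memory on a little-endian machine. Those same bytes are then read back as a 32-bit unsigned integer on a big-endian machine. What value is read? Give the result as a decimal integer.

2580510592 in 32-bit hexadecimal is 0x99CF7780.
Stored little-endian, the bytes at ascending addresses are 80 77 CF 99.
Read back as big-endian, the last byte is least significant, giving 0x8077CF99.
0x8077CF99 = 2155335577.

2155335577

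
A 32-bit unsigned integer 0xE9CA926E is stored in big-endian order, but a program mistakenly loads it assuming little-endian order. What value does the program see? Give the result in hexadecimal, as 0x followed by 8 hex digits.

Stored big-endian, the bytes at ascending addresses are E9 CA 92 6E.
Read back as little-endian, the first byte is least significant, giving 0x6E92CAE9.

0x6E92CAE9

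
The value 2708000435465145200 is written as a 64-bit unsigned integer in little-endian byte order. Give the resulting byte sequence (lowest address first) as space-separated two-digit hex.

70 CB 80 67 0C C0 94 25

2708000435465145200 in hexadecimal, padded to 64 bits, is 0x2594C00C6780CB70.
Split into bytes (most-significant first): 25 94 C0 0C 67 80 CB 70.
Little-endian stores the least-significant byte at the lowest address.
So at ascending addresses the bytes are 70 CB 80 67 0C C0 94 25.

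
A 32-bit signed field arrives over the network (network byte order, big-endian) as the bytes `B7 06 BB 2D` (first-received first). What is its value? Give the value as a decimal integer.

Big-endian stores the most-significant byte at the lowest address.
The bytes are already most-significant first: 0xB706BB2D.
Top bit is set, so as a signed 32-bit value this is 0xB706BB2D − 2^32 = -1224295635.

-1224295635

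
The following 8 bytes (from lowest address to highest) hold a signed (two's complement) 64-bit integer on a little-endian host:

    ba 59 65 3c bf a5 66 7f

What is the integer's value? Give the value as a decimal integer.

9180207131211946426

Little-endian stores the least-significant byte at the lowest address.
Reassemble most-significant byte first: 7F 66 A5 BF 3C 65 59 BA → 0x7F66A5BF3C6559BA.
0x7F66A5BF3C6559BA = 9180207131211946426.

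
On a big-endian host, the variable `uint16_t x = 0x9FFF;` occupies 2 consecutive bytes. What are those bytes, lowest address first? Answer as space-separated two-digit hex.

9F FF

Split into bytes (most-significant first): 9F FF.
In big-endian order the high byte comes first in memory.
So the memory order matches the most-significant-first order: 9F FF.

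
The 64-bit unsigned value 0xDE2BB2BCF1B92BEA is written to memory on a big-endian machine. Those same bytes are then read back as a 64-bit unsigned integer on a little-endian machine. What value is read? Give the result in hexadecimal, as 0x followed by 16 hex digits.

Stored big-endian, the bytes at ascending addresses are DE 2B B2 BC F1 B9 2B EA.
Read back as little-endian, the first byte is least significant, giving 0xEA2BB9F1BCB22BDE.

0xEA2BB9F1BCB22BDE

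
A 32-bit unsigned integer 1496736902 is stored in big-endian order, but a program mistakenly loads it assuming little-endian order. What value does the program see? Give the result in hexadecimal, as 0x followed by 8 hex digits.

0x86643659

1496736902 in 32-bit hexadecimal is 0x59366486.
Stored big-endian, the bytes at ascending addresses are 59 36 64 86.
Read back as little-endian, the first byte is least significant, giving 0x86643659.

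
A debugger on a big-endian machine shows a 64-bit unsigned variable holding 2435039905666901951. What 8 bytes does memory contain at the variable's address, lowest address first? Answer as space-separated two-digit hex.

2435039905666901951 in hexadecimal, padded to 64 bits, is 0x21CAFFE48F2D27BF.
Split into bytes (most-significant first): 21 CA FF E4 8F 2D 27 BF.
In big-endian order the high byte comes first in memory.
So the memory order matches the most-significant-first order: 21 CA FF E4 8F 2D 27 BF.

21 CA FF E4 8F 2D 27 BF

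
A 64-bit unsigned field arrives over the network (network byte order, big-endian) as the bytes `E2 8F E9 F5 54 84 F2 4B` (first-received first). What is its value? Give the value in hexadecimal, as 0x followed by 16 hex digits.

Big-endian: lowest address holds the most-significant byte.
The bytes are already most-significant first: 0xE28FE9F55484F24B.

0xE28FE9F55484F24B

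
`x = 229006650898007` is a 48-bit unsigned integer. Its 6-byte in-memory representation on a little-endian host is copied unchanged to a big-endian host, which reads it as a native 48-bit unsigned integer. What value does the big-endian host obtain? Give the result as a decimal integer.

229006650898007 in 48-bit hexadecimal is 0xD047C413F657.
Stored little-endian, the bytes at ascending addresses are 57 F6 13 C4 47 D0.
Read back as big-endian, the last byte is least significant, giving 0x57F613C447D0.
0x57F613C447D0 = 96714405201872.

96714405201872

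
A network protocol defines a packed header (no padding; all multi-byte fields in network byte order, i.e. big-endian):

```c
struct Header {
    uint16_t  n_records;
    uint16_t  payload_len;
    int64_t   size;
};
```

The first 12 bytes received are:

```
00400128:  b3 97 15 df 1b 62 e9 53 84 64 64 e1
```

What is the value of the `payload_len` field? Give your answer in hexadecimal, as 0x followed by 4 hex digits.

0x15DF

`payload_len` follows `n_records` (2 bytes), so it starts at byte offset 2 and occupies 2 bytes.
Bytes at offsets 2..3: 15 DF.
In big-endian order the high byte comes first in memory.
The bytes are already most-significant first: 0x15DF.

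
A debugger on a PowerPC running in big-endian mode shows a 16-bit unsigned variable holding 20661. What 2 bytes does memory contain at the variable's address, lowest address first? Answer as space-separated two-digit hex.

20661 in hexadecimal, padded to 16 bits, is 0x50B5.
Split into bytes (most-significant first): 50 B5.
In big-endian order the high byte comes first in memory.
So the memory order matches the most-significant-first order: 50 B5.

50 B5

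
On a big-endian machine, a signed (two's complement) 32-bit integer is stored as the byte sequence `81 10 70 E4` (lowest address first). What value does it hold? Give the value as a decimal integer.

Big-endian stores the most-significant byte at the lowest address.
The bytes are already most-significant first: 0x811070E4.
Top bit is set, so as a signed 32-bit value this is 0x811070E4 − 2^32 = -2129628956.

-2129628956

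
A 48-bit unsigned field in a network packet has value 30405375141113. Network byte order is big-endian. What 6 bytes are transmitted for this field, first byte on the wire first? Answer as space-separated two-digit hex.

1B A7 4D 95 A4 F9

30405375141113 in hexadecimal, padded to 48 bits, is 0x1BA74D95A4F9.
Split into bytes (most-significant first): 1B A7 4D 95 A4 F9.
Big-endian: lowest address holds the most-significant byte.
So the memory order matches the most-significant-first order: 1B A7 4D 95 A4 F9.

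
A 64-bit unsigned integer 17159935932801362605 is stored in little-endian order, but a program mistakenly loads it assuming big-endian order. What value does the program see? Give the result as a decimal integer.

12477810232457045230

17159935932801362605 in 64-bit hexadecimal is 0xEE2456D04B162AAD.
Stored little-endian, the bytes at ascending addresses are AD 2A 16 4B D0 56 24 EE.
Read back as big-endian, the last byte is least significant, giving 0xAD2A164BD05624EE.
0xAD2A164BD05624EE = 12477810232457045230.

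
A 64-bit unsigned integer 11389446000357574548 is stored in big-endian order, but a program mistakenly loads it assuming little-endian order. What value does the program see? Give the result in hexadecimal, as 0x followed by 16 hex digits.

11389446000357574548 in 64-bit hexadecimal is 0x9E0F70CB1FCE8794.
Stored big-endian, the bytes at ascending addresses are 9E 0F 70 CB 1F CE 87 94.
Read back as little-endian, the first byte is least significant, giving 0x9487CE1FCB700F9E.

0x9487CE1FCB700F9E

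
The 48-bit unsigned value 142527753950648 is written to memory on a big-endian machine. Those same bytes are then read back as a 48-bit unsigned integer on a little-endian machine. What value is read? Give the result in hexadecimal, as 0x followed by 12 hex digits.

142527753950648 in 48-bit hexadecimal is 0x81A0D42515B8.
Stored big-endian, the bytes at ascending addresses are 81 A0 D4 25 15 B8.
Read back as little-endian, the first byte is least significant, giving 0xB81525D4A081.

0xB81525D4A081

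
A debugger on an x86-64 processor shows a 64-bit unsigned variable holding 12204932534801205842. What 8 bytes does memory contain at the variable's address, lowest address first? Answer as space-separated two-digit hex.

12204932534801205842 in hexadecimal, padded to 64 bits, is 0xA960A179D46F0A52.
Split into bytes (most-significant first): A9 60 A1 79 D4 6F 0A 52.
Little-endian: lowest address holds the least-significant byte.
So at ascending addresses the bytes are 52 0A 6F D4 79 A1 60 A9.

52 0A 6F D4 79 A1 60 A9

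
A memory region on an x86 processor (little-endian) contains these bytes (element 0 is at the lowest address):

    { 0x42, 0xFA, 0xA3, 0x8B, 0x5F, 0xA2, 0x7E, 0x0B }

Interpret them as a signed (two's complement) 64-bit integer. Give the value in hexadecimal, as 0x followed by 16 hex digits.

In little-endian order the low byte comes first in memory.
Reassemble most-significant byte first: 0B 7E A2 5F 8B A3 FA 42 → 0x0B7EA25F8BA3FA42.

0x0B7EA25F8BA3FA42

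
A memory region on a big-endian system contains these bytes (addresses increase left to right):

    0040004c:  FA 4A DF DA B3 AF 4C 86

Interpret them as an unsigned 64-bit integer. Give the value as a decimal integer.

18035473788169047174

Big-endian stores the most-significant byte at the lowest address.
The bytes are already most-significant first: 0xFA4ADFDAB3AF4C86.
0xFA4ADFDAB3AF4C86 = 18035473788169047174.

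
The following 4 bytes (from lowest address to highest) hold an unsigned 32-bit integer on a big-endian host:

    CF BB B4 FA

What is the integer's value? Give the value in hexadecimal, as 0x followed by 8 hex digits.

Big-endian: lowest address holds the most-significant byte.
The bytes are already most-significant first: 0xCFBBB4FA.

0xCFBBB4FA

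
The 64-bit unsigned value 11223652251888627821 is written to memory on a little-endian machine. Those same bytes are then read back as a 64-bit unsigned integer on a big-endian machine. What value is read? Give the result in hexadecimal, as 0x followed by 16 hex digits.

0x6DB055F4416CC29B

11223652251888627821 in 64-bit hexadecimal is 0x9BC26C41F455B06D.
Stored little-endian, the bytes at ascending addresses are 6D B0 55 F4 41 6C C2 9B.
Read back as big-endian, the last byte is least significant, giving 0x6DB055F4416CC29B.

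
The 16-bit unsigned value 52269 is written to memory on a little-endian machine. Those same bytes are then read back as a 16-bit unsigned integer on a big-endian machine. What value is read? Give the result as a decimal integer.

11724

52269 in 16-bit hexadecimal is 0xCC2D.
Stored little-endian, the bytes at ascending addresses are 2D CC.
Read back as big-endian, the last byte is least significant, giving 0x2DCC.
0x2DCC = 11724.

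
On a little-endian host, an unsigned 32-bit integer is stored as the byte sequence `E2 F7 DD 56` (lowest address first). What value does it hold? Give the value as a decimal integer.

Little-endian: lowest address holds the least-significant byte.
Reassemble most-significant byte first: 56 DD F7 E2 → 0x56DDF7E2.
0x56DDF7E2 = 1457387490.

1457387490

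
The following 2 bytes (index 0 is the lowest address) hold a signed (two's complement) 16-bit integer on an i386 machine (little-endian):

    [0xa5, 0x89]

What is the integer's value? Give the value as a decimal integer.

In little-endian order the low byte comes first in memory.
Reassemble most-significant byte first: 89 A5 → 0x89A5.
Top bit is set, so as a signed 16-bit value this is 0x89A5 − 2^16 = -30299.

-30299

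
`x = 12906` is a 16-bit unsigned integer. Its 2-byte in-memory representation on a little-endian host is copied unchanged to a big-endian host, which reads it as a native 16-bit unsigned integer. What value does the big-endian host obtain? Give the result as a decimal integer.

27186

12906 in 16-bit hexadecimal is 0x326A.
Stored little-endian, the bytes at ascending addresses are 6A 32.
Read back as big-endian, the last byte is least significant, giving 0x6A32.
0x6A32 = 27186.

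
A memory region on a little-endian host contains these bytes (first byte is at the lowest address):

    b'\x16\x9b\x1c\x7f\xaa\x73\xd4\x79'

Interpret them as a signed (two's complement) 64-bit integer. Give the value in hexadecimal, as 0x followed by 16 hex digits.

In little-endian order the low byte comes first in memory.
Reassemble most-significant byte first: 79 D4 73 AA 7F 1C 9B 16 → 0x79D473AA7F1C9B16.

0x79D473AA7F1C9B16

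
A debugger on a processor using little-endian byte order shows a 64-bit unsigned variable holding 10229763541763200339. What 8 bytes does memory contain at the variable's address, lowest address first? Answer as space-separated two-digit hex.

10229763541763200339 in hexadecimal, padded to 64 bits, is 0x8DF76BBDDB099553.
Split into bytes (most-significant first): 8D F7 6B BD DB 09 95 53.
Little-endian stores the least-significant byte at the lowest address.
So at ascending addresses the bytes are 53 95 09 DB BD 6B F7 8D.

53 95 09 DB BD 6B F7 8D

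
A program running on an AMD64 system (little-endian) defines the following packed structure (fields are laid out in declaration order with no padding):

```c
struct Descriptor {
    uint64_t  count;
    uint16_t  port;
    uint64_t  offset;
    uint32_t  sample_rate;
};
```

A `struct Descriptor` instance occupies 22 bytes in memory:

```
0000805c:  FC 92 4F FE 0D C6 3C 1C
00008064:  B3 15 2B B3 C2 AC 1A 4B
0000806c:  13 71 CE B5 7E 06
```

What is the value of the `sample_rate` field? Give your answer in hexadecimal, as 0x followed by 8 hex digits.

`sample_rate` follows `count` (8 B), `port` (2 B), `offset` (8 B), so it starts at offset 8 + 2 + 8 = 18 and occupies 4 bytes.
Bytes at offsets 18..21: CE B5 7E 06.
In little-endian order the low byte comes first in memory.
Reassemble most-significant byte first: 06 7E B5 CE → 0x067EB5CE.

0x067EB5CE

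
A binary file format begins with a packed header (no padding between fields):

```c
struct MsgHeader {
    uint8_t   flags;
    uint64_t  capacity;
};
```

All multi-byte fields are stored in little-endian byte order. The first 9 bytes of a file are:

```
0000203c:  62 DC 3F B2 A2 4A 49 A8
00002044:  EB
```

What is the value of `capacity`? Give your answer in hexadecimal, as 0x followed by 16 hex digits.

0xEBA8494AA2B23FDC

`capacity` follows `flags` (1 byte), so it starts at byte offset 1 and occupies 8 bytes.
Bytes at offsets 1..8: DC 3F B2 A2 4A 49 A8 EB.
Little-endian: lowest address holds the least-significant byte.
Reassemble most-significant byte first: EB A8 49 4A A2 B2 3F DC → 0xEBA8494AA2B23FDC.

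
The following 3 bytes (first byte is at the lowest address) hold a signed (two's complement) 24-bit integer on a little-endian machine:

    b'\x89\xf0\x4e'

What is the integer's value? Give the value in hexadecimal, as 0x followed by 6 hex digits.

0x4EF089

Little-endian: lowest address holds the least-significant byte.
Reassemble most-significant byte first: 4E F0 89 → 0x4EF089.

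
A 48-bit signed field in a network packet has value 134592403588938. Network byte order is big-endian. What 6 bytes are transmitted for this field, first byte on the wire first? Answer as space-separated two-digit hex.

7A 69 3C 67 C7 4A

134592403588938 in hexadecimal, padded to 48 bits, is 0x7A693C67C74A.
Split into bytes (most-significant first): 7A 69 3C 67 C7 4A.
In big-endian order the high byte comes first in memory.
So the memory order matches the most-significant-first order: 7A 69 3C 67 C7 4A.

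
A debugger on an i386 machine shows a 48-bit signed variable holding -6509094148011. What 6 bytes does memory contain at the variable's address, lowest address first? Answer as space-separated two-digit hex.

55 68 C1 7B 14 FA

Two's complement of -6509094148011 in 48 bits: 6509094148011 = 0x05EB843E97AB; invert → 0xFA147BC16854; add 1 → 0xFA147BC16855.
Split into bytes (most-significant first): FA 14 7B C1 68 55.
Little-endian stores the least-significant byte at the lowest address.
So at ascending addresses the bytes are 55 68 C1 7B 14 FA.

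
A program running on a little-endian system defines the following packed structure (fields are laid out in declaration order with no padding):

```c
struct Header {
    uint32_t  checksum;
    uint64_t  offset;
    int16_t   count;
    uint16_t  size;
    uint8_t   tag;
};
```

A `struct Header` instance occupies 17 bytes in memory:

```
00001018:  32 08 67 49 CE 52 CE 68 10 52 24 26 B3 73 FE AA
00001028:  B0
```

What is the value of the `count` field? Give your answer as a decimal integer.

`count` follows `checksum` (4 B), `offset` (8 B), so it starts at offset 4 + 8 = 12 and occupies 2 bytes.
Bytes at offsets 12..13: B3 73.
Little-endian: lowest address holds the least-significant byte.
Reassemble most-significant byte first: 73 B3 → 0x73B3.
0x73B3 = 29619.

29619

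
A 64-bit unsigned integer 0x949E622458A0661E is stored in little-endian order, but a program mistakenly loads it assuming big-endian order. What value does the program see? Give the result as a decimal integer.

2190614569190334100

Stored little-endian, the bytes at ascending addresses are 1E 66 A0 58 24 62 9E 94.
Read back as big-endian, the last byte is least significant, giving 0x1E66A05824629E94.
0x1E66A05824629E94 = 2190614569190334100.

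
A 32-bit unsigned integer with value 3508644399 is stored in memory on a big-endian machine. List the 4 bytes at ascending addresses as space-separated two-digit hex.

D1 21 AA 2F

3508644399 in hexadecimal, padded to 32 bits, is 0xD121AA2F.
Split into bytes (most-significant first): D1 21 AA 2F.
In big-endian order the high byte comes first in memory.
So the memory order matches the most-significant-first order: D1 21 AA 2F.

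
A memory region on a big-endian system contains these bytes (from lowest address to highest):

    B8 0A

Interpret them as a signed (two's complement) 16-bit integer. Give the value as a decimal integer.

In big-endian order the high byte comes first in memory.
The bytes are already most-significant first: 0xB80A.
Top bit is set, so as a signed 16-bit value this is 0xB80A − 2^16 = -18422.

-18422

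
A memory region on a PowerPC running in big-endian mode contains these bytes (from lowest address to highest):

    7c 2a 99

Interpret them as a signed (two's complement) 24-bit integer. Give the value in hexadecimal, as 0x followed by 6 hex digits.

Big-endian: lowest address holds the most-significant byte.
The bytes are already most-significant first: 0x7C2A99.

0x7C2A99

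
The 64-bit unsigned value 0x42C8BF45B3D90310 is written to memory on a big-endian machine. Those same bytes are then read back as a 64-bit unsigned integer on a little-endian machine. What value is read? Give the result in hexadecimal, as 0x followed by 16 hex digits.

0x1003D9B345BFC842

Stored big-endian, the bytes at ascending addresses are 42 C8 BF 45 B3 D9 03 10.
Read back as little-endian, the first byte is least significant, giving 0x1003D9B345BFC842.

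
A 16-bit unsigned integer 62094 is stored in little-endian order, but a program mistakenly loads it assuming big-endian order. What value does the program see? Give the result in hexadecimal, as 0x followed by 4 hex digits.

62094 in 16-bit hexadecimal is 0xF28E.
Stored little-endian, the bytes at ascending addresses are 8E F2.
Read back as big-endian, the last byte is least significant, giving 0x8EF2.

0x8EF2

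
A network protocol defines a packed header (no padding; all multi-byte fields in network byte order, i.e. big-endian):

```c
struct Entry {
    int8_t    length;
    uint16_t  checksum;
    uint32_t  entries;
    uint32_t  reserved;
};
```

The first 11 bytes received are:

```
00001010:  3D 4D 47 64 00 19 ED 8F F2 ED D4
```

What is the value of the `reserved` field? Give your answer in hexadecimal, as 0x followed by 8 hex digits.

`reserved` follows `length` (1 B), `checksum` (2 B), `entries` (4 B), so it starts at offset 1 + 2 + 4 = 7 and occupies 4 bytes.
Bytes at offsets 7..10: 8F F2 ED D4.
Big-endian: lowest address holds the most-significant byte.
The bytes are already most-significant first: 0x8FF2EDD4.

0x8FF2EDD4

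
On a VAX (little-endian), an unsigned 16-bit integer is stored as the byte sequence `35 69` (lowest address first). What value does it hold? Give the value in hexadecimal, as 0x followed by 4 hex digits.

0x6935

Little-endian stores the least-significant byte at the lowest address.
Reassemble most-significant byte first: 69 35 → 0x6935.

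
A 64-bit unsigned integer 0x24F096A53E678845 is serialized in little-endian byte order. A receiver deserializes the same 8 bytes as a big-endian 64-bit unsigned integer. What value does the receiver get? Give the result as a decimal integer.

Stored little-endian, the bytes at ascending addresses are 45 88 67 3E A5 96 F0 24.
Read back as big-endian, the last byte is least significant, giving 0x4588673EA596F024.
0x4588673EA596F024 = 5010368104213442596.

5010368104213442596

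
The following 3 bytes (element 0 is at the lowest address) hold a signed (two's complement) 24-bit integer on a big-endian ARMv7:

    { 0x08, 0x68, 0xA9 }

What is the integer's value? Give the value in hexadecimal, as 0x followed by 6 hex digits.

0x0868A9

Big-endian: lowest address holds the most-significant byte.
The bytes are already most-significant first: 0x0868A9.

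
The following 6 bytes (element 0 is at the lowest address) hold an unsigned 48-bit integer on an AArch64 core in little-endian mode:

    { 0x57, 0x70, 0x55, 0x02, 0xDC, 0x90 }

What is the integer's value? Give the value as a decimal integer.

In little-endian order the low byte comes first in memory.
Reassemble most-significant byte first: 90 DC 02 55 70 57 → 0x90DC02557057.
0x90DC02557057 = 159274606358615.

159274606358615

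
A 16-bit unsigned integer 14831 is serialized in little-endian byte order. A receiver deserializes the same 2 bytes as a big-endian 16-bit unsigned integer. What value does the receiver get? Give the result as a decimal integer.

14831 in 16-bit hexadecimal is 0x39EF.
Stored little-endian, the bytes at ascending addresses are EF 39.
Read back as big-endian, the last byte is least significant, giving 0xEF39.
0xEF39 = 61241.

61241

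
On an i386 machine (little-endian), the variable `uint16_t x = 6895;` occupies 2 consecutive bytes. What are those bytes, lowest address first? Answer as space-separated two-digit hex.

EF 1A

6895 in hexadecimal, padded to 16 bits, is 0x1AEF.
Split into bytes (most-significant first): 1A EF.
Little-endian: lowest address holds the least-significant byte.
So at ascending addresses the bytes are EF 1A.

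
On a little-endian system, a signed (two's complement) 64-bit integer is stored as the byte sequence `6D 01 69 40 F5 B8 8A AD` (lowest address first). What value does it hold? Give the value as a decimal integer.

-5941733394874826387

In little-endian order the low byte comes first in memory.
Reassemble most-significant byte first: AD 8A B8 F5 40 69 01 6D → 0xAD8AB8F54069016D.
Top bit is set, so as a signed 64-bit value this is 0xAD8AB8F54069016D − 2^64 = -5941733394874826387.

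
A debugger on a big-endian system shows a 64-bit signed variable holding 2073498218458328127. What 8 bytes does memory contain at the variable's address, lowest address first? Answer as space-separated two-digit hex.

2073498218458328127 in hexadecimal, padded to 64 bits, is 0x1CC68BA4D19D2C3F.
Split into bytes (most-significant first): 1C C6 8B A4 D1 9D 2C 3F.
Big-endian: lowest address holds the most-significant byte.
So the memory order matches the most-significant-first order: 1C C6 8B A4 D1 9D 2C 3F.

1C C6 8B A4 D1 9D 2C 3F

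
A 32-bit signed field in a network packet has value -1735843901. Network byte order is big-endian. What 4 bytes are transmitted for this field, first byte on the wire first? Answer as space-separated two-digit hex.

98 89 1F C3

Two's complement of -1735843901 in 32 bits: 1735843901 = 0x6776E03D; invert → 0x98891FC2; add 1 → 0x98891FC3.
Split into bytes (most-significant first): 98 89 1F C3.
In big-endian order the high byte comes first in memory.
So the memory order matches the most-significant-first order: 98 89 1F C3.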